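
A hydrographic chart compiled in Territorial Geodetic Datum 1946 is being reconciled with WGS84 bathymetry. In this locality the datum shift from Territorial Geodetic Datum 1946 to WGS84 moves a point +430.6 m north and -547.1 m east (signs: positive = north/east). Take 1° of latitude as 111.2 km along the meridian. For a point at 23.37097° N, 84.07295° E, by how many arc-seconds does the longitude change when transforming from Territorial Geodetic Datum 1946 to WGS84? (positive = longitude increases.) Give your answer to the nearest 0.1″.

Δλ = -19.3″

At latitude 23.37097°, cos φ = 0.917956.
1° of longitude at this latitude = 111.2 × cos φ = 102.08 km, so Δλ = -547.1 / 102076.7 = -0.0053597° = -19.295″.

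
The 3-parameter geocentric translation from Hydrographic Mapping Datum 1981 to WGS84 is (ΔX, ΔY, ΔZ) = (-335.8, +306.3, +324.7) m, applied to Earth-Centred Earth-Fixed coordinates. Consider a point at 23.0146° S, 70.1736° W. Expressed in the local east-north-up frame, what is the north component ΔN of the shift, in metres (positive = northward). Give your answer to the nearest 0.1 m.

The local north axis is (−sin φ cos λ, −sin φ sin λ, cos φ), giving ΔN = -44.529 − 112.654 + 298.856 = 141.67 m.

ΔN = 141.7 m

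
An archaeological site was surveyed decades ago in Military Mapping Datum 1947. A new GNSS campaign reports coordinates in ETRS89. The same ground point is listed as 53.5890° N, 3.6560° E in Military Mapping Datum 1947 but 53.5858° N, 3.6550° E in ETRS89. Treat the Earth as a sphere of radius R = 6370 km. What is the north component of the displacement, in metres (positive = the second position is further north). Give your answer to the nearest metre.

ΔN = -356 m

Δφ = 53.5858° − 53.5890° = -0.0032°; Δλ = 3.6550° − 3.6560° = -0.0010°.
1° along a meridian = πR/180 = 111177 m.
ΔN = Δφ × 111177 = -355.8 m; ΔE = Δλ × 111177 × cos(53.5890°) = -0.0010 × 111177 × 0.593573 = -66.0 m.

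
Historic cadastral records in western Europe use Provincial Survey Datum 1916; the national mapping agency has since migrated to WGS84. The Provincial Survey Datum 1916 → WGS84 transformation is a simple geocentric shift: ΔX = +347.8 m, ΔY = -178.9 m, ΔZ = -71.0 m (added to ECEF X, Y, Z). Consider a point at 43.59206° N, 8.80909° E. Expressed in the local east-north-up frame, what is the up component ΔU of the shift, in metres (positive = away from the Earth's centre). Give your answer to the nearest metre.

The local up (radial) axis is (cos φ cos λ, cos φ sin λ, sin φ), giving ΔU = 248.929 − 19.843 − 48.956 = 180.13 m.

ΔU = 180 m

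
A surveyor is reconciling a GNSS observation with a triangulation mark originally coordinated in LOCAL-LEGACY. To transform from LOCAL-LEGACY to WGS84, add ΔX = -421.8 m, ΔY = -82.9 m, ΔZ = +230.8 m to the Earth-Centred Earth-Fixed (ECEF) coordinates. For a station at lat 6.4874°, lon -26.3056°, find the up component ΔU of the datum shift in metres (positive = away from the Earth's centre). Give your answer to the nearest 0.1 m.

The local up (radial) axis is (cos φ cos λ, cos φ sin λ, sin φ), giving ΔU = -375.699 + 36.503 + 26.077 = -313.12 m.

ΔU = -313.1 m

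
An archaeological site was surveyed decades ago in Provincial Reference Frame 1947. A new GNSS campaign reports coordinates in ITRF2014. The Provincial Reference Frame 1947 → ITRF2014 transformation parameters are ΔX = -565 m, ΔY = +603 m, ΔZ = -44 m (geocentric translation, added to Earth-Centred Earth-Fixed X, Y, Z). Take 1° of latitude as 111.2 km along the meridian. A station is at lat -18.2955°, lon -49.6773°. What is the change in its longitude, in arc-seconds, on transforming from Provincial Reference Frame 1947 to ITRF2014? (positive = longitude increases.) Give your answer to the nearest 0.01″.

Δλ = -1.38″

sin φ = -0.313918, cos φ = 0.949450, sin λ = -0.762412, cos λ = 0.647092.
East component: ΔE = −sin λ·ΔX + cos λ·ΔY = −(-0.762412)(-565) + (0.647092)(603) = -40.57 m.
1° of latitude spans 111200 m; at latitude φ, 1° of longitude spans that × cos φ = 105578.9 m, so Δλ = -40.57 / 105578.9 × 3600 = -1.383″.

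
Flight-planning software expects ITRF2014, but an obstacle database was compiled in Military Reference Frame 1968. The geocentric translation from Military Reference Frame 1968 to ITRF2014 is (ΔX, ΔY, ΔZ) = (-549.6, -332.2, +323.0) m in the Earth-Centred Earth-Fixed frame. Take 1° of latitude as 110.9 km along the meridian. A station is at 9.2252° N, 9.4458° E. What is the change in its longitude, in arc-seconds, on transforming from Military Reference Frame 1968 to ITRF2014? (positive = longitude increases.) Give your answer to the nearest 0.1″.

sin φ = 0.160315, cos φ = 0.987066, sin λ = 0.164115, cos λ = 0.986441.
East component: ΔE = −sin λ·ΔX + cos λ·ΔY = −(0.164115)(-549.6) + (0.986441)(-332.2) = -237.50 m.
1° of latitude spans 110900 m; at latitude φ, 1° of longitude spans that × cos φ = 109465.6 m, so Δλ = -237.50 / 109465.6 × 3600 = -7.811″.

Δλ = -7.8″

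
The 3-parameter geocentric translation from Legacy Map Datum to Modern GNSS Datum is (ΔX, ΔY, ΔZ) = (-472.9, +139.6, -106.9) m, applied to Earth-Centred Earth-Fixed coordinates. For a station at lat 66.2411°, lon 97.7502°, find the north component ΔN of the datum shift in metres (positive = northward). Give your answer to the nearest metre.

ΔN = -228 m

The local north axis is (−sin φ cos λ, −sin φ sin λ, cos φ), giving ΔN = -58.368 − 126.602 − 43.069 = -228.04 m.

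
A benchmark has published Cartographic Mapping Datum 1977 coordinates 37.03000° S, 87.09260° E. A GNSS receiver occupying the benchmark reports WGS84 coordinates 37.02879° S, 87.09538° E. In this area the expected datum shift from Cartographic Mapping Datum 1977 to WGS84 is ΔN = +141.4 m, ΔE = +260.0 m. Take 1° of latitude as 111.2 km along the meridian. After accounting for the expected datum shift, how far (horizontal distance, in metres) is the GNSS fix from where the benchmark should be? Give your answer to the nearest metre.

15 m

Observed coordinate differences: Δφ = +0.00121°, Δλ = +0.00278°.
Converting to metres (1° lat = 111200 m, cos φ = 0.798320): observed ΔN = 134.6 m, observed ΔE = 246.8 m.
Subtracting the expected shift leaves a residual of 134.6 − (141.4) = -6.8 m north and 246.8 − (260.0) = -13.2 m east.
Residual distance = √((-6.8)² + (-13.2)²) = 14.9 m.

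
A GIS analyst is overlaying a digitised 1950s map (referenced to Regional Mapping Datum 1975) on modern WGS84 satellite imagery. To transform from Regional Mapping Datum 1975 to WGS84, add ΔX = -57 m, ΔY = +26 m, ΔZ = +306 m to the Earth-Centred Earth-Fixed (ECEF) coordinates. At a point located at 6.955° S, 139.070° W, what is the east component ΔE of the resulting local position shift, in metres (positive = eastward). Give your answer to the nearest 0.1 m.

The local east axis at (φ, λ) is (−sin λ, cos λ, 0), so ΔE = −sin(-139.070°)·(-57) + cos(-139.070°)·26 = -56.99 m.

ΔE = -57.0 m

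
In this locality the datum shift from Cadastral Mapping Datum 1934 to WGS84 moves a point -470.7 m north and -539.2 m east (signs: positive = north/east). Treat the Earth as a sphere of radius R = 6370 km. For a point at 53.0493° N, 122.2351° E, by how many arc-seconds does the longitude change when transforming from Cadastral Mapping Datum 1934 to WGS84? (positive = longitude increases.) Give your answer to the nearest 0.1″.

Δλ = -29.0″

At latitude 53.0493°, cos φ = 0.601128.
One radian of longitude at latitude φ spans R cos φ, so Δλ = ΔE / (R cos φ) = -539.2 / (6370000 × 0.601128) = -1.4081e-04 rad = -29.045″.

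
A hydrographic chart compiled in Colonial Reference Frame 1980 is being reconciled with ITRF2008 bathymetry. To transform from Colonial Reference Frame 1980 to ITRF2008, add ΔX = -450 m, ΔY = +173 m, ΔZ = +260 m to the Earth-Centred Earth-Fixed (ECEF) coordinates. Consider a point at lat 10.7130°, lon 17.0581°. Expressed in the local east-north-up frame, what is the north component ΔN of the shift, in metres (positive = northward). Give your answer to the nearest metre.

ΔN = 326 m

At φ = 10.7130°, λ = 17.0581°: sin φ = 0.185890, cos φ = 0.982571, sin λ = 0.293341, cos λ = 0.956008.
ΔN = −sin φ cos λ·ΔX − sin φ sin λ·ΔY + cos φ·ΔZ = −(0.185890)(0.956008)(-450) − (0.185890)(0.293341)(173) + (0.982571)(260) = 326.01 m.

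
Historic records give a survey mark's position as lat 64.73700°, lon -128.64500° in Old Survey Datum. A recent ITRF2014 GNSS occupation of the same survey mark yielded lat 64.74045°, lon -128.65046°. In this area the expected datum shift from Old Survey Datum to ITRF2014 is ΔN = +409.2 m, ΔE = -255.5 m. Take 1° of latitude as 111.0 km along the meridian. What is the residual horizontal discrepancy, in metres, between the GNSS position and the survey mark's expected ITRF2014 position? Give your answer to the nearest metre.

Observed coordinate differences: Δφ = +0.00345°, Δλ = -0.00546°.
Converting to metres (1° lat = 111000 m, cos φ = 0.426774): observed ΔN = 383.0 m, observed ΔE = -258.7 m.
Subtracting the expected shift leaves a residual of 383.0 − (409.2) = -26.2 m north and -258.7 − (-255.5) = -3.2 m east.
Residual distance = √((-26.2)² + (-3.2)²) = 26.4 m.

26 m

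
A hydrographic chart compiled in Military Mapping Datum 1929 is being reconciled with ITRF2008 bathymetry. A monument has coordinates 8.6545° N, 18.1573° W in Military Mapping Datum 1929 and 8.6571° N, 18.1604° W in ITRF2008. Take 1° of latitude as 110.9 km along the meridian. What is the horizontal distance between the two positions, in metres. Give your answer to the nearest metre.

Δφ = 8.6571° − 8.6545° = +0.0026°; Δλ = -18.1604° − -18.1573° = -0.0031°.
ΔN = Δφ × 110900 = 288.3 m; ΔE = Δλ × 110900 × cos(8.6545°) = -0.0031 × 110900 × 0.988614 = -339.9 m.
Distance = √(ΔE² + ΔN²) = √((-339.9)² + 288.3²) = 445.7 m.

446 m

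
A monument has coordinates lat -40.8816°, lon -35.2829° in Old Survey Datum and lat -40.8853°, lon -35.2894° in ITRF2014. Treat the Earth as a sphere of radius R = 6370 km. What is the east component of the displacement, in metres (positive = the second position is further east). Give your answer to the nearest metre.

ΔE = -546 m

Δφ = -40.8853° − -40.8816° = -0.0037°; Δλ = -35.2894° − -35.2829° = -0.0065°.
1° along a meridian = πR/180 = 111177 m.
ΔN = Δφ × 111177 = -411.4 m; ΔE = Δλ × 111177 × cos(-40.8816°) = -0.0065 × 111177 × 0.756064 = -546.4 m.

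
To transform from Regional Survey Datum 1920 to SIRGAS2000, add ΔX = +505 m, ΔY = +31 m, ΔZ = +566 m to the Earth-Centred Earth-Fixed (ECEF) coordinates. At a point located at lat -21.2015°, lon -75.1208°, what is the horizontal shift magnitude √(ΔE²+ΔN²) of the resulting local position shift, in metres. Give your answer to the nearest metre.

751 m

The local east axis at (φ, λ) is (−sin λ, cos λ, 0), so ΔE = −sin(-75.1208°)·505 + cos(-75.1208°)·31 = 496.03 m.
The local north axis is (−sin φ cos λ, −sin φ sin λ, cos φ), giving ΔN = 46.897 − 10.835 + 527.690 = 563.75 m.
Horizontal magnitude = √(ΔE² + ΔN²) = √(496.03² + 563.75²) = 750.91 m.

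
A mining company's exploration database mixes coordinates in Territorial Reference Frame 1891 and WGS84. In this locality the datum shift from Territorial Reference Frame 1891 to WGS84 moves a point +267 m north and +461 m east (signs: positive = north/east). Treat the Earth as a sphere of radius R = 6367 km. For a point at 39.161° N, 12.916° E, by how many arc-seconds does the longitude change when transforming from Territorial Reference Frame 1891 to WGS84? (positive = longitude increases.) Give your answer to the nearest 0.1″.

Δλ = 19.3″

At latitude 39.161°, cos φ = 0.775375.
One radian of longitude at latitude φ spans R cos φ, so Δλ = ΔE / (R cos φ) = 461.0 / (6367000 × 0.775375) = 9.3380e-05 rad = 19.261″.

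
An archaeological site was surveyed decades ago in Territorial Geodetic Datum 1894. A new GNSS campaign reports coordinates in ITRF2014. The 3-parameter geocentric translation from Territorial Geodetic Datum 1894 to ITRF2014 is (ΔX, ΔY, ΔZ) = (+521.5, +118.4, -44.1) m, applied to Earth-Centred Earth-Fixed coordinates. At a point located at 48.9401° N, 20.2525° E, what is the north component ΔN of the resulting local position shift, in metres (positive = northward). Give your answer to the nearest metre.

The local north axis is (−sin φ cos λ, −sin φ sin λ, cos φ), giving ΔN = -368.913 − 30.904 − 28.967 = -428.78 m.

ΔN = -429 m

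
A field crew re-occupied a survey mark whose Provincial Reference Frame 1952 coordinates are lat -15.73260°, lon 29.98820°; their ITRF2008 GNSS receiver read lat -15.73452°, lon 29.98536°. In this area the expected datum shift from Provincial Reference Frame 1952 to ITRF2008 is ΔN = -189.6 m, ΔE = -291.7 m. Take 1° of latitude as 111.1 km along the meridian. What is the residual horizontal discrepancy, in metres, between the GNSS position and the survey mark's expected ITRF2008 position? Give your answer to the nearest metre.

Observed coordinate differences: Δφ = -0.00192°, Δλ = -0.00284°.
Converting to metres (1° lat = 111100 m, cos φ = 0.962538): observed ΔN = -213.3 m, observed ΔE = -303.7 m.
Subtracting the expected shift leaves a residual of -213.3 − (-189.6) = -23.7 m north and -303.7 − (-291.7) = -12.0 m east.
Residual distance = √((-23.7)² + (-12.0)²) = 26.6 m.

27 m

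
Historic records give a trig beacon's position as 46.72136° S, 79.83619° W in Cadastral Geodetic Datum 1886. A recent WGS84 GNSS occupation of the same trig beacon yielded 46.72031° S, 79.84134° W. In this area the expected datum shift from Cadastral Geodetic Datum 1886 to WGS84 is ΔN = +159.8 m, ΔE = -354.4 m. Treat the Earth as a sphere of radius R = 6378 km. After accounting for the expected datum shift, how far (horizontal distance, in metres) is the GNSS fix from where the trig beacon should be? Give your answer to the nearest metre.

Observed coordinate differences: Δφ = +0.00105°, Δλ = -0.00515°.
Converting to metres (1° lat = 111317 m, cos φ = 0.685547): observed ΔN = 116.9 m, observed ΔE = -393.0 m.
Subtracting the expected shift leaves a residual of 116.9 − (159.8) = -42.9 m north and -393.0 − (-354.4) = -38.6 m east.
Residual distance = √((-42.9)² + (-38.6)²) = 57.7 m.

58 m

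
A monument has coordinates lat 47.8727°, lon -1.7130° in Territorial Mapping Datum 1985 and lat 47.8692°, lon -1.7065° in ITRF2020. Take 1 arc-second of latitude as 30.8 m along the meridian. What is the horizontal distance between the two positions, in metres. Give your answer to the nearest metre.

Δφ = 47.8692° − 47.8727° = -0.0035°; Δλ = -1.7065° − -1.7130° = +0.0065°.
1° of latitude = 3600 × 30.80 = 110880 m.
ΔN = Δφ × 110880 = -388.1 m; ΔE = Δλ × 110880 × cos(47.8727°) = +0.0065 × 110880 × 0.670780 = 483.4 m.
Distance = √(ΔE² + ΔN²) = √(483.4² + (-388.1)²) = 619.9 m.

620 m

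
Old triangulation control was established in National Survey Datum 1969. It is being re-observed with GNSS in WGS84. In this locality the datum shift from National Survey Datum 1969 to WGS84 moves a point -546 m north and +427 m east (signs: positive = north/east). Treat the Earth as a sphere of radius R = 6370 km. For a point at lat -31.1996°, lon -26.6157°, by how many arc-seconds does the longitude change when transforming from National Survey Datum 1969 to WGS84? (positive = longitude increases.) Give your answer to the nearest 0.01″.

Δλ = 16.16″

At latitude -31.1996°, cos φ = 0.855368.
One radian of longitude at latitude φ spans R cos φ, so Δλ = ΔE / (R cos φ) = 427.0 / (6370000 × 0.855368) = 7.8367e-05 rad = 16.164″.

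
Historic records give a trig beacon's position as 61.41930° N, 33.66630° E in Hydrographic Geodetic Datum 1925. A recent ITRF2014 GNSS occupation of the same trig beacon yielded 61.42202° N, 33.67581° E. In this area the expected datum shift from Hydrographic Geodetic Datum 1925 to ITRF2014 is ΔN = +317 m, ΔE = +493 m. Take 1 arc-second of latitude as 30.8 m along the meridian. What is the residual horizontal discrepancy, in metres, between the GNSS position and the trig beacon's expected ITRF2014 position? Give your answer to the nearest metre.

19 m

Observed coordinate differences: Δφ = +0.00272°, Δλ = +0.00951°.
Converting to metres (1° lat = 110880 m, cos φ = 0.478396): observed ΔN = 301.6 m, observed ΔE = 504.5 m.
Subtracting the expected shift leaves a residual of 301.6 − (317) = -15.4 m north and 504.5 − (493) = 11.5 m east.
Residual distance = √((-15.4)² + 11.5²) = 19.2 m.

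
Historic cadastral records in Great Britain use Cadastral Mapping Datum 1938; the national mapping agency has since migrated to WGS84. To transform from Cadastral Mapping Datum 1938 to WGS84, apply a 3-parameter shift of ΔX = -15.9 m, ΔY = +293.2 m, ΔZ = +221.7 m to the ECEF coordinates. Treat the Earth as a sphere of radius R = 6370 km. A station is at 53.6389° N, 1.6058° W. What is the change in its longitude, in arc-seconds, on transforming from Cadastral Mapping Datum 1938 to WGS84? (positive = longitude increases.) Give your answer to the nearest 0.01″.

sin φ = 0.805297, cos φ = 0.592872, sin λ = -0.028023, cos λ = 0.999607.
East component: ΔE = −sin λ·ΔX + cos λ·ΔY = −(-0.028023)(-15.9) + (0.999607)(293.2) = 292.64 m.
1° of latitude spans πR/180 = 111177 m; at latitude φ, 1° of longitude spans that × cos φ = 65914.0 m, so Δλ = 292.64 / 65914.0 × 3600 = 15.983″.

Δλ = 15.98″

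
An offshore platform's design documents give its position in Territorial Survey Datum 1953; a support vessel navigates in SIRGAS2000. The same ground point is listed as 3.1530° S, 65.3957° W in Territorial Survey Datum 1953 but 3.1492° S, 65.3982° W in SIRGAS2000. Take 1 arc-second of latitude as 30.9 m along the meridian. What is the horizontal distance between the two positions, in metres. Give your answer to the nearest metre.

506 m

Δφ = -3.1492° − -3.1530° = +0.0038°; Δλ = -65.3982° − -65.3957° = -0.0025°.
1° of latitude = 3600 × 30.90 = 111240 m.
ΔN = Δφ × 111240 = 422.7 m; ΔE = Δλ × 111240 × cos(-3.1530°) = -0.0025 × 111240 × 0.998486 = -277.7 m.
Distance = √(ΔE² + ΔN²) = √((-277.7)² + 422.7²) = 505.8 m.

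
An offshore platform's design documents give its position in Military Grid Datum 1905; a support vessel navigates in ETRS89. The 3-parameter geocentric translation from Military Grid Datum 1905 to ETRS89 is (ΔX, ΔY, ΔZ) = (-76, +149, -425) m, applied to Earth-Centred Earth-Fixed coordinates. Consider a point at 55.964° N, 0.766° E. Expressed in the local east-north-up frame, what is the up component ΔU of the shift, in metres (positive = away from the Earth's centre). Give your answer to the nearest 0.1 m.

At φ = 55.964°, λ = 0.766°: sin φ = 0.828686, cos φ = 0.559714, sin λ = 0.013369, cos λ = 0.999911.
ΔU = cos φ cos λ·ΔX + cos φ sin λ·ΔY + sin φ·ΔZ = (0.559714)(0.999911)(-76) + (0.559714)(0.013369)(149) + (0.828686)(-425) = -393.61 m.

ΔU = -393.6 m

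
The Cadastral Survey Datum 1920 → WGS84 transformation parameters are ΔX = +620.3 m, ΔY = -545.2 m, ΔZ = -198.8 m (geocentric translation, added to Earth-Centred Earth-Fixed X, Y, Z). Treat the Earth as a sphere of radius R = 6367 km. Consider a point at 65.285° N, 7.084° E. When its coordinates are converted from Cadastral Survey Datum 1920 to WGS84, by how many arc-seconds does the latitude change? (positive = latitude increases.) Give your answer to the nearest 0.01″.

Δφ = -18.83″

sin φ = 0.908399, cos φ = 0.418105, sin λ = 0.123324, cos λ = 0.992366.
North component: ΔN = −sin φ cos λ·ΔX − sin φ sin λ·ΔY + cos φ·ΔZ = −(0.908399)(0.992366)(620.3) − (0.908399)(0.123324)(-545.2) + (0.418105)(-198.8) = -581.22 m.
1° of latitude spans πR/180 = 111125 m, so Δφ = -581.22 / 111125 × 3600 = -18.829″.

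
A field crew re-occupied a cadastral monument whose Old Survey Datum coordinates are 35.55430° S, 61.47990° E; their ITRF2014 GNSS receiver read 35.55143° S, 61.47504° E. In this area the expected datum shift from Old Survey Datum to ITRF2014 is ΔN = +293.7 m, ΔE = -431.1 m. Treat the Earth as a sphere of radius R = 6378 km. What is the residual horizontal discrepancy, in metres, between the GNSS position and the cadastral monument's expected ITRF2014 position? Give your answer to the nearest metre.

Observed coordinate differences: Δφ = +0.00287°, Δλ = -0.00486°.
Converting to metres (1° lat = 111317 m, cos φ = 0.813565): observed ΔN = 319.5 m, observed ΔE = -440.1 m.
Subtracting the expected shift leaves a residual of 319.5 − (293.7) = 25.8 m north and -440.1 − (-431.1) = -9.0 m east.
Residual distance = √(25.8² + (-9.0)²) = 27.3 m.

27 m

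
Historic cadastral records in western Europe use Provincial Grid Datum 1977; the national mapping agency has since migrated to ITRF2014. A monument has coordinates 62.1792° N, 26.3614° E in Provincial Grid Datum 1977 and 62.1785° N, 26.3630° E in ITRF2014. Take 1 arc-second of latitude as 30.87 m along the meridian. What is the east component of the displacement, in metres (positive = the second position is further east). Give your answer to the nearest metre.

Δφ = 62.1785° − 62.1792° = -0.0007°; Δλ = 26.3630° − 26.3614° = +0.0016°.
1° of latitude = 3600 × 30.87 = 111132 m.
ΔN = Δφ × 111132 = -77.8 m; ΔE = Δλ × 111132 × cos(62.1792°) = +0.0016 × 111132 × 0.466708 = 83.0 m.

ΔE = 83 m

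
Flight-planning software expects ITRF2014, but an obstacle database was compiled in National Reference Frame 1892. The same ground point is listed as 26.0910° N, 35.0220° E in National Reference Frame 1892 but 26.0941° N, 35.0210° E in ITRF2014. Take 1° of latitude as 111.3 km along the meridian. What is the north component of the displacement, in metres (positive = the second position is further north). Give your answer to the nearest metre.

Δφ = 26.0941° − 26.0910° = +0.0031°; Δλ = 35.0210° − 35.0220° = -0.0010°.
ΔN = Δφ × 111300 = 345.0 m; ΔE = Δλ × 111300 × cos(26.0910°) = -0.0010 × 111300 × 0.898097 = -100.0 m.

ΔN = 345 m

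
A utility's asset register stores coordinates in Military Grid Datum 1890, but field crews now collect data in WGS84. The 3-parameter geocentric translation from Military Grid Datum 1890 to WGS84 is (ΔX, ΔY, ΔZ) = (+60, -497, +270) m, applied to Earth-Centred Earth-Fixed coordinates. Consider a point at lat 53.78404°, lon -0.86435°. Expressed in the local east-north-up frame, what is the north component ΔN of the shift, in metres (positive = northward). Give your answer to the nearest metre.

At φ = 53.78404°, λ = -0.86435°: sin φ = 0.806796, cos φ = 0.590830, sin λ = -0.015085, cos λ = 0.999886.
ΔN = −sin φ cos λ·ΔX − sin φ sin λ·ΔY + cos φ·ΔZ = −(0.806796)(0.999886)(60) − (0.806796)(-0.015085)(-497) + (0.590830)(270) = 105.07 m.

ΔN = 105 m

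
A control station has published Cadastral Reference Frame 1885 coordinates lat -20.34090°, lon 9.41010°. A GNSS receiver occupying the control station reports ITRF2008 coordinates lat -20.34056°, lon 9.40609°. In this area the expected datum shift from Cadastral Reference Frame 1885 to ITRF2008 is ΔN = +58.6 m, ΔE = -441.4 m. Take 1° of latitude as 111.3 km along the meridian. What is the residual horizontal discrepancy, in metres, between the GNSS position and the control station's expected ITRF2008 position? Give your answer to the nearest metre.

Observed coordinate differences: Δφ = +0.00034°, Δλ = -0.00401°.
Converting to metres (1° lat = 111300 m, cos φ = 0.937641): observed ΔN = 37.8 m, observed ΔE = -418.5 m.
Subtracting the expected shift leaves a residual of 37.8 − (58.6) = -20.8 m north and -418.5 − (-441.4) = 22.9 m east.
Residual distance = √((-20.8)² + 22.9²) = 30.9 m.

31 m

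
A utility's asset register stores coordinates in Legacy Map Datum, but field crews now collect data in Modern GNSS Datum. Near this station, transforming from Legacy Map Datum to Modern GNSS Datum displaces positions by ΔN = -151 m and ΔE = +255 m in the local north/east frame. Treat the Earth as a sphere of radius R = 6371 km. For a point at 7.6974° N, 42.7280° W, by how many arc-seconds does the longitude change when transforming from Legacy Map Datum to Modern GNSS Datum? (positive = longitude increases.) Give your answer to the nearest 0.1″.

Δλ = 8.3″

At latitude 7.6974°, cos φ = 0.990989.
One radian of longitude at latitude φ spans R cos φ, so Δλ = ΔE / (R cos φ) = 255.0 / (6371000 × 0.990989) = 4.0389e-05 rad = 8.331″.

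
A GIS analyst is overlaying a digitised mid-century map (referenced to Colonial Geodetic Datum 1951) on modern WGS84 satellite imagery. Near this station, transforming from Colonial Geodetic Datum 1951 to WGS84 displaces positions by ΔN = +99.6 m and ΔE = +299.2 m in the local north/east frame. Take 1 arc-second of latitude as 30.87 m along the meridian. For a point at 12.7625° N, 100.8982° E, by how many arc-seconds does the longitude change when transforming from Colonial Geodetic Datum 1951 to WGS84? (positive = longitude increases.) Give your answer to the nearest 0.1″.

Δλ = 9.9″

At latitude 12.7625°, cos φ = 0.975294.
1″ of longitude at this latitude = 30.87 × cos φ = 30.1073 m, so Δλ = 299.2 / 30.1073 = 9.938″.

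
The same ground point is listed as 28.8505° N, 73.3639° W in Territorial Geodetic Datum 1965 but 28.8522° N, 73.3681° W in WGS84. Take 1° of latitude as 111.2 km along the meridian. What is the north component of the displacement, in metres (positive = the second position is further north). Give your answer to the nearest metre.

Δφ = 28.8522° − 28.8505° = +0.0017°; Δλ = -73.3681° − -73.3639° = -0.0042°.
ΔN = Δφ × 111200 = 189.0 m; ΔE = Δλ × 111200 × cos(28.8505°) = -0.0042 × 111200 × 0.875882 = -409.1 m.

ΔN = 189 m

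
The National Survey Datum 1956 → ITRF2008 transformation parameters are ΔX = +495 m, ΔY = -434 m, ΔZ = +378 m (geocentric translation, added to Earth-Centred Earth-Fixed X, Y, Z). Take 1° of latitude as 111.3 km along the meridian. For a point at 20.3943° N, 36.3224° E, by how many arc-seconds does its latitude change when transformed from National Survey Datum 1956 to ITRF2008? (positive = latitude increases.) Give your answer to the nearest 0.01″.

sin φ = 0.348479, cos φ = 0.937317, sin λ = 0.592328, cos λ = 0.805697.
North component: ΔN = −sin φ cos λ·ΔX − sin φ sin λ·ΔY + cos φ·ΔZ = −(0.348479)(0.805697)(495) − (0.348479)(0.592328)(-434) + (0.937317)(378) = 304.91 m.
1° of latitude spans 111300 m, so Δφ = 304.91 / 111300 × 3600 = 9.862″.

Δφ = 9.86″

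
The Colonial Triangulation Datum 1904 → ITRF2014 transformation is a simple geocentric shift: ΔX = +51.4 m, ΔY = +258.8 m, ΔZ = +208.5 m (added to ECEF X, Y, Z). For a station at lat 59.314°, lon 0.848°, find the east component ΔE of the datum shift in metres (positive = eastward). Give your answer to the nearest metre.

ΔE = 258 m

The local east axis at (φ, λ) is (−sin λ, cos λ, 0), so ΔE = −sin(0.848°)·51.4 + cos(0.848°)·258.8 = 258.01 m.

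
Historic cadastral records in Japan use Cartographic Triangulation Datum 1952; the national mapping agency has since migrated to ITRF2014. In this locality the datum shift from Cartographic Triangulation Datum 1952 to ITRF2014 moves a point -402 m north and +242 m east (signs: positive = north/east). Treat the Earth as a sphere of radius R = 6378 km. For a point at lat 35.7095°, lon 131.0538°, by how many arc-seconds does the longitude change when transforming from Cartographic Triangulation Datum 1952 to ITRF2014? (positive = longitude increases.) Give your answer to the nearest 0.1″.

At latitude 35.7095°, cos φ = 0.811987.
One radian of longitude at latitude φ spans R cos φ, so Δλ = ΔE / (R cos φ) = 242.0 / (6378000 × 0.811987) = 4.6729e-05 rad = 9.638″.

Δλ = 9.6″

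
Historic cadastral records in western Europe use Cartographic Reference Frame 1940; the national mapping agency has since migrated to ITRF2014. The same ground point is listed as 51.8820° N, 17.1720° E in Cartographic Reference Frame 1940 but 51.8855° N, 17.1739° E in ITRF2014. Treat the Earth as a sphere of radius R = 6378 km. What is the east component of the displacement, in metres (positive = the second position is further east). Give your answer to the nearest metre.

Δφ = 51.8855° − 51.8820° = +0.0035°; Δλ = 17.1739° − 17.1720° = +0.0019°.
1° along a meridian = πR/180 = 111317 m.
ΔN = Δφ × 111317 = 389.6 m; ΔE = Δλ × 111317 × cos(51.8820°) = +0.0019 × 111317 × 0.617283 = 130.6 m.

ΔE = 131 m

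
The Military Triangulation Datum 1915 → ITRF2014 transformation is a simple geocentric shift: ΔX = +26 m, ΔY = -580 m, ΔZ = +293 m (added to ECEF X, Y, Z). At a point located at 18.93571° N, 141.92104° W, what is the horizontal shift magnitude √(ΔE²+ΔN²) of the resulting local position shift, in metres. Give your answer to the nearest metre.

At φ = 18.93571°, λ = -141.92104°: sin φ = 0.324507, cos φ = 0.945883, sin λ = -0.616747, cos λ = -0.787162.
ΔE = −sin λ·ΔX + cos λ·ΔY = −(-0.616747)·(26) + (-0.787162)·(-580) = 472.59 m.
ΔN = −sin φ cos λ·ΔX − sin φ sin λ·ΔY + cos φ·ΔZ = −(0.324507)(-0.787162)(26) − (0.324507)(-0.616747)(-580) + (0.945883)(293) = 167.70 m.
Horizontal magnitude = √(ΔE² + ΔN²) = √(472.59² + 167.70²) = 501.46 m.

501 m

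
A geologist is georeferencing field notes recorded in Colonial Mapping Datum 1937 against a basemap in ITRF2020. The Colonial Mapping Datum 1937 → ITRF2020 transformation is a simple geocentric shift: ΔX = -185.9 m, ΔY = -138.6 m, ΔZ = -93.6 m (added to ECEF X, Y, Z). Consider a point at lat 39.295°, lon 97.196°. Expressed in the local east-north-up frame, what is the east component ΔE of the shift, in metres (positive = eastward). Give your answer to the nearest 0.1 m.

ΔE = 201.8 m

At φ = 39.295°, λ = 97.196°: sin φ = 0.633313, cos φ = 0.773895, sin λ = 0.992123, cos λ = -0.125264.
ΔE = −sin λ·ΔX + cos λ·ΔY = −(0.992123)·(-185.9) + (-0.125264)·(-138.6) = 201.80 m.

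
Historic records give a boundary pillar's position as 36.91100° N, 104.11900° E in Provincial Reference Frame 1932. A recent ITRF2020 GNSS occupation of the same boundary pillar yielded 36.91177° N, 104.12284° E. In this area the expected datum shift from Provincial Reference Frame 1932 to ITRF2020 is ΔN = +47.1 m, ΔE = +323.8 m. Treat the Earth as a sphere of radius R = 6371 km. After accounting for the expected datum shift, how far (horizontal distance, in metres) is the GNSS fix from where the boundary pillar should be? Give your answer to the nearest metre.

42 m

Observed coordinate differences: Δφ = +0.00077°, Δλ = +0.00384°.
Converting to metres (1° lat = 111195 m, cos φ = 0.799569): observed ΔN = 85.6 m, observed ΔE = 341.4 m.
Subtracting the expected shift leaves a residual of 85.6 − (47.1) = 38.5 m north and 341.4 − (323.8) = 17.6 m east.
Residual distance = √(38.5² + 17.6²) = 42.4 m.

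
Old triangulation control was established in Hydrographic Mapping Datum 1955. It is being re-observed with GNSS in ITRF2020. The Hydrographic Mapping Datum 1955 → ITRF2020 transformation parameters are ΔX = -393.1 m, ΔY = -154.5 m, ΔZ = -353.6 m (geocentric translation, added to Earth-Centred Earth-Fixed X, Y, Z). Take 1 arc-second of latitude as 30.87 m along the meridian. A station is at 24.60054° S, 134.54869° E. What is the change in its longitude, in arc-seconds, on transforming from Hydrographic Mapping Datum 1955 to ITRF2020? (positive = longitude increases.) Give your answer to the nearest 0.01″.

sin φ = -0.416289, cos φ = 0.909232, sin λ = 0.712655, cos λ = -0.701515.
East component: ΔE = −sin λ·ΔX + cos λ·ΔY = −(0.712655)(-393.1) + (-0.701515)(-154.5) = 388.53 m.
1° of latitude spans 3600 × 30.87 = 111132 m; at latitude φ, 1° of longitude spans that × cos φ = 101044.8 m, so Δλ = 388.53 / 101044.8 × 3600 = 13.842″.

Δλ = 13.84″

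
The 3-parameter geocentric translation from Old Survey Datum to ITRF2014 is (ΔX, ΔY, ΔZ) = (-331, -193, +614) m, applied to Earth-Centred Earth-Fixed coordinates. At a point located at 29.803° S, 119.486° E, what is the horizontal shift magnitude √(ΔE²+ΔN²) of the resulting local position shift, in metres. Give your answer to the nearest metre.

654 m

The local east axis at (φ, λ) is (−sin λ, cos λ, 0), so ΔE = −sin(119.486°)·(-331) + cos(119.486°)·(-193) = 383.12 m.
The local north axis is (−sin φ cos λ, −sin φ sin λ, cos φ), giving ΔN = 80.975 − 83.500 + 532.792 = 530.27 m.
Horizontal magnitude = √(ΔE² + ΔN²) = √(383.12² + 530.27²) = 654.19 m.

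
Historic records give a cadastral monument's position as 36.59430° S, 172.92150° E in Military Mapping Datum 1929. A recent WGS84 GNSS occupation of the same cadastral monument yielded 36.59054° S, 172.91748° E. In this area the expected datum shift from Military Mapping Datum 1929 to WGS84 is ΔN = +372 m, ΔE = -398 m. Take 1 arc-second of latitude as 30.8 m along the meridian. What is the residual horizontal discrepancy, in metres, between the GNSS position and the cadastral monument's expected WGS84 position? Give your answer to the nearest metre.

Observed coordinate differences: Δφ = +0.00376°, Δλ = -0.00402°.
Converting to metres (1° lat = 110880 m, cos φ = 0.802877): observed ΔN = 416.9 m, observed ΔE = -357.9 m.
Subtracting the expected shift leaves a residual of 416.9 − (372) = 44.9 m north and -357.9 − (-398) = 40.1 m east.
Residual distance = √(44.9² + 40.1²) = 60.2 m.

60 m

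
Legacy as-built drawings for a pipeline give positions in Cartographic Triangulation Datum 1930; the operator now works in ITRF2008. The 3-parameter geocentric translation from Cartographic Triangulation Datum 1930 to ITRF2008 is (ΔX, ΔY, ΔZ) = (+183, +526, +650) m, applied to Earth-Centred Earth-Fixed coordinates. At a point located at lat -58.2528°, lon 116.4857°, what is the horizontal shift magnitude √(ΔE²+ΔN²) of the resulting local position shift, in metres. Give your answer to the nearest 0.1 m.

At φ = -58.2528°, λ = 116.4857°: sin φ = -0.850378, cos φ = 0.526172, sin λ = 0.895046, cos λ = -0.445974.
ΔE = −sin λ·ΔX + cos λ·ΔY = −(0.895046)·(183) + (-0.445974)·(526) = -398.38 m.
ΔN = −sin φ cos λ·ΔX − sin φ sin λ·ΔY + cos φ·ΔZ = −(-0.850378)(-0.445974)(183) − (-0.850378)(0.895046)(526) + (0.526172)(650) = 672.96 m.
Horizontal magnitude = √(ΔE² + ΔN²) = √((-398.38)² + 672.96²) = 782.04 m.

782.0 m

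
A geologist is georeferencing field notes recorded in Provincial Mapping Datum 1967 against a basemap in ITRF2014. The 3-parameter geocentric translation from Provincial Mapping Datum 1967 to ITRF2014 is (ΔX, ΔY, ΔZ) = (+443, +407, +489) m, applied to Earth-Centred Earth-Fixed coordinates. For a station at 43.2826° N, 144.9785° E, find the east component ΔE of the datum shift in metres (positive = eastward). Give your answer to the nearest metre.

ΔE = -588 m

At φ = 43.2826°, λ = 144.9785°: sin φ = 0.685597, cos φ = 0.727981, sin λ = 0.573884, cos λ = -0.818937.
ΔE = −sin λ·ΔX + cos λ·ΔY = −(0.573884)·(443) + (-0.818937)·(407) = -587.54 m.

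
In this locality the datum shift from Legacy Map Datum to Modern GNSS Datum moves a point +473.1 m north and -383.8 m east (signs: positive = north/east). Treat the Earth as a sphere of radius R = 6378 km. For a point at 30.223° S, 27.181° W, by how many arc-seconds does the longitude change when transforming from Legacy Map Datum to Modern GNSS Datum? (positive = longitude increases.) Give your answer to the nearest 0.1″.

At latitude -30.223°, cos φ = 0.864073.
One radian of longitude at latitude φ spans R cos φ, so Δλ = ΔE / (R cos φ) = -383.8 / (6378000 × 0.864073) = -6.9642e-05 rad = -14.365″.

Δλ = -14.4″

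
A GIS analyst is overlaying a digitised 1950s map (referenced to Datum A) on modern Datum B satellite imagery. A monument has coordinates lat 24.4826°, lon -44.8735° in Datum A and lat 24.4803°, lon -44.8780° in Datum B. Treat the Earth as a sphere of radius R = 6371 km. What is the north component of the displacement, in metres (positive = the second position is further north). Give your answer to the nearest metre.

ΔN = -256 m

Δφ = 24.4803° − 24.4826° = -0.0023°; Δλ = -44.8780° − -44.8735° = -0.0045°.
1° along a meridian = πR/180 = 111195 m.
ΔN = Δφ × 111195 = -255.7 m; ΔE = Δλ × 111195 × cos(24.4826°) = -0.0045 × 111195 × 0.910087 = -455.4 m.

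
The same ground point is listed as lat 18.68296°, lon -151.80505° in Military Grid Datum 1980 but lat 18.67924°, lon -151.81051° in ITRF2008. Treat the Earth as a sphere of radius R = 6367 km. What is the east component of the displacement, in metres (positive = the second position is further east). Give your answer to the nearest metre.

Δφ = 18.67924° − 18.68296° = -0.00372°; Δλ = -151.81051° − -151.80505° = -0.00546°.
1° along a meridian = πR/180 = 111125 m.
ΔN = Δφ × 111125 = -413.4 m; ΔE = Δλ × 111125 × cos(18.68296°) = -0.00546 × 111125 × 0.947306 = -574.8 m.

ΔE = -575 m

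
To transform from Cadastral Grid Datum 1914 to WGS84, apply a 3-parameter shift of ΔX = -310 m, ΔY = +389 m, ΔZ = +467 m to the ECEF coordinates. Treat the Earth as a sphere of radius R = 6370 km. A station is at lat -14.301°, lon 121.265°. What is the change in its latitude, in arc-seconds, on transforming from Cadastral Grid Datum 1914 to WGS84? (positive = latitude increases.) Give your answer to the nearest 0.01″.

Δφ = 18.60″

sin φ = -0.247016, cos φ = 0.969011, sin λ = 0.854776, cos λ = -0.518997.
North component: ΔN = −sin φ cos λ·ΔX − sin φ sin λ·ΔY + cos φ·ΔZ = −(-0.247016)(-0.518997)(-310) − (-0.247016)(0.854776)(389) + (0.969011)(467) = 574.41 m.
1° of latitude spans πR/180 = 111177 m, so Δφ = 574.41 / 111177 × 3600 = 18.600″.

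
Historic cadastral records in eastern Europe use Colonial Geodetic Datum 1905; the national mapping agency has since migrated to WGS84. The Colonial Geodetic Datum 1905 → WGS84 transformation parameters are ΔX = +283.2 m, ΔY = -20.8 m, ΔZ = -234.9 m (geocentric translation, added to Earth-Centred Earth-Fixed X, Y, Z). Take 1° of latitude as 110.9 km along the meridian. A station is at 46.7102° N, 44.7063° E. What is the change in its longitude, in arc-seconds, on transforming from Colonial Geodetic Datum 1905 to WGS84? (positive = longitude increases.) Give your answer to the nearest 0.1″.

Δλ = -10.1″

sin φ = 0.727895, cos φ = 0.685689, sin λ = 0.703473, cos λ = 0.710722.
East component: ΔE = −sin λ·ΔX + cos λ·ΔY = −(0.703473)(283.2) + (0.710722)(-20.8) = -214.01 m.
1° of latitude spans 110900 m; at latitude φ, 1° of longitude spans that × cos φ = 76042.9 m, so Δλ = -214.01 / 76042.9 × 3600 = -10.131″.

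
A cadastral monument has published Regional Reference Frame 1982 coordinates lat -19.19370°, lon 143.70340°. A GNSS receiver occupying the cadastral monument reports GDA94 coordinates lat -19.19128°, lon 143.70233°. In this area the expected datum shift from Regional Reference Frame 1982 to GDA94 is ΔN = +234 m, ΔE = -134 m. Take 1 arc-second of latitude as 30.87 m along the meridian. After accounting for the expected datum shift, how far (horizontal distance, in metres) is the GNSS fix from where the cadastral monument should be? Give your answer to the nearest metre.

41 m

Observed coordinate differences: Δφ = +0.00242°, Δλ = -0.00107°.
Converting to metres (1° lat = 111132 m, cos φ = 0.944413): observed ΔN = 268.9 m, observed ΔE = -112.3 m.
Subtracting the expected shift leaves a residual of 268.9 − (234) = 34.9 m north and -112.3 − (-134) = 21.7 m east.
Residual distance = √(34.9² + 21.7²) = 41.1 m.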